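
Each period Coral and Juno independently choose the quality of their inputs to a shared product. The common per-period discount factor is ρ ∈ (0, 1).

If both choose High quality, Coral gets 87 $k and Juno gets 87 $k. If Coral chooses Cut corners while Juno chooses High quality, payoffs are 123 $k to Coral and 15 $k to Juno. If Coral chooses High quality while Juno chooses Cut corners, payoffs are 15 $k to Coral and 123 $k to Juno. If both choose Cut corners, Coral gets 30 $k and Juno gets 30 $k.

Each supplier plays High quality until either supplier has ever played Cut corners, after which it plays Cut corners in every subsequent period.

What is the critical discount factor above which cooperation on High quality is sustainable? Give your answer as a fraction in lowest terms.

12/31

Under grim trigger the critical discount factor is (T−C)/(T−P) with T = 123, C = 87, P = 30.
ρ* = (123−87)/(123−30) = 36/93 = 12/31.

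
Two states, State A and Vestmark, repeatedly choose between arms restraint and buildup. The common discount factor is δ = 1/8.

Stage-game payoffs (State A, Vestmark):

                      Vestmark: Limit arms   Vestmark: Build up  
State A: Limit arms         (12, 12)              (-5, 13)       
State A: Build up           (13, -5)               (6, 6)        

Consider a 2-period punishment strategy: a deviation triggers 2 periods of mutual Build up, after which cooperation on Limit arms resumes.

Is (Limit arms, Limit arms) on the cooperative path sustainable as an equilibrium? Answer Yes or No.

A one-shot deviation gives 13 now, then 6 for 2 periods, then back to 12.
Gain from deviating: (13−12) today; loss: (12−6) in each of the next 2 periods.
No-deviation condition: (12−6)(δ+…+δ^2) ≥ 13−12, i.e. δ+…+δ^2 ≥ 1/6.
At δ = 1/8: δ+…+δ^2 = 0.1406 < 0.1667.
So cooperation is not sustainable.

No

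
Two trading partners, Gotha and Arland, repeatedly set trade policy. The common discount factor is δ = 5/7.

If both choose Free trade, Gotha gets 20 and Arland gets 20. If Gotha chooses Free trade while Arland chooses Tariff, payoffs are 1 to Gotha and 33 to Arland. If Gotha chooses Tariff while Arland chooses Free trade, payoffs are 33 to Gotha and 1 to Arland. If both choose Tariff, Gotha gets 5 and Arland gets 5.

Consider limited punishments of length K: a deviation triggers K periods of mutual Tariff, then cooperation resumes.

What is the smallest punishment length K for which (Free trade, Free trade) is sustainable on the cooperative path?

Need Σ_{k=1}^{K} δ^k ≥ (33−20)/(20−5) = 0.8667 at δ = 5/7.
At K = 1 the sum is 0.7143 < 0.8667; at K = 2 it is 1.2245 ≥ 0.8667.
So the minimum punishment length is K = 2.

2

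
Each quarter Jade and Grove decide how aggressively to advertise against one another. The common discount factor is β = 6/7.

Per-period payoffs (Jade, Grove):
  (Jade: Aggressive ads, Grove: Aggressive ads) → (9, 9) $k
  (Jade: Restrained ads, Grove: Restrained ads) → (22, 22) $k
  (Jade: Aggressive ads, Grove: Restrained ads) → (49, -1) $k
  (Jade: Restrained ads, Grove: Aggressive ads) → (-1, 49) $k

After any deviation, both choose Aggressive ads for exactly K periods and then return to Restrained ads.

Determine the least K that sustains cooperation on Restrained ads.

3

Need Σ_{k=1}^{K} β^k ≥ (49−22)/(22−9) = 2.0769 at β = 6/7.
At K = 2 the sum is 1.5918 < 2.0769; at K = 3 it is 2.2216 ≥ 2.0769.
So the minimum punishment length is K = 3.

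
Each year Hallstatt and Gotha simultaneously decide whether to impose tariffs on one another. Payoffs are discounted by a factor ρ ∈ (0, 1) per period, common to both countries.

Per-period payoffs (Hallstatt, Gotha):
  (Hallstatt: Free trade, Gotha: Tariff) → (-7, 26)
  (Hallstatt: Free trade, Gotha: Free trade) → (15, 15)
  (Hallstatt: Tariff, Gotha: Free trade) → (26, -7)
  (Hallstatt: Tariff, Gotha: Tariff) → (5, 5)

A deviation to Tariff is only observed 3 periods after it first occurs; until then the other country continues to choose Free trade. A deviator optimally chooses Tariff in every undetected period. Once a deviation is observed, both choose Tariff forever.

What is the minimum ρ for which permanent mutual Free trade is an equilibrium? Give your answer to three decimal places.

0.806

The best deviation is to choose Tariff for all 3 undetected periods, earning 26 each, then 5 forever once detected.
Deviation value: 26(1−ρ^3)/(1−ρ) + 5ρ^3/(1−ρ); cooperation value: 15/(1−ρ).
IC: 15 ≥ 26(1−ρ^3) + 5ρ^3 = 26 − 21ρ^3.
So ρ^3 ≥ 11/21, giving ρ ≥ (11/21)^(1/3) ≈ 0.806.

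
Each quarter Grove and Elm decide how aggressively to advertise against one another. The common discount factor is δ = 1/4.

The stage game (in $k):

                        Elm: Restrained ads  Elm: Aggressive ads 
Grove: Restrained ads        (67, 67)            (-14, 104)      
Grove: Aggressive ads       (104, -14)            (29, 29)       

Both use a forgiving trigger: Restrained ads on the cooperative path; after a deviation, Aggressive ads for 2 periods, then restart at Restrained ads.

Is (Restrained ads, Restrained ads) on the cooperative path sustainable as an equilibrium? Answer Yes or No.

Comparing payoff streams over the 3 periods until play realigns: cooperate → 67(1+δ+…+δ^2); deviate → 104 + 29(δ+…+δ^2).
Cooperation is sustained iff (67−29)(δ+…+δ^2) ≥ 104−67.
δ+…+δ^2 = 1/4·(1−(1/4)^2)/(1−1/4) = 0.3125, and (104−67)/(67−29) = 0.9737.
0.3125 < 0.9737, so cooperation is not sustainable.

No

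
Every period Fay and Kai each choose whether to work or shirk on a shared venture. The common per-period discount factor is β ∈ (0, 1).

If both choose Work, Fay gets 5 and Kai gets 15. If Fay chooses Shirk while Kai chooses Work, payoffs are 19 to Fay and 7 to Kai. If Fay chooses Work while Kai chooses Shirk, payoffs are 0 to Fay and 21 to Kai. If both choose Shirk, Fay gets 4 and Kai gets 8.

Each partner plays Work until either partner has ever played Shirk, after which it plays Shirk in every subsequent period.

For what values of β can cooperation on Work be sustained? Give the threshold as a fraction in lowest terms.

For Fay: deviation gain 19−5 = 14, per-period punishment loss 5−4 = 1. IC gives β ≥ 14/15.
For Kai: gain 6, loss 7 per period, so β ≥ 6/13.
The tighter constraint is Fay's, so cooperation needs β ≥ 14/15.

14/15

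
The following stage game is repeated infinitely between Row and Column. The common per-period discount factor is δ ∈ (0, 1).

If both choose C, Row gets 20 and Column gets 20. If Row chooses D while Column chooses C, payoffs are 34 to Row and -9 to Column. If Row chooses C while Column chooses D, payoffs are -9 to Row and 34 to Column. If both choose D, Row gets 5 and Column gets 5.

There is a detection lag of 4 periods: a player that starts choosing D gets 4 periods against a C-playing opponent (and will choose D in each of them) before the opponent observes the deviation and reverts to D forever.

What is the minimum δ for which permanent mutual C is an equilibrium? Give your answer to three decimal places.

A deviator earns 34 for 4 periods, then 5 forever; cooperating earns 20 forever. Multiplying the IC by (1−δ):
20 ≥ 34(1−δ^4) + 5δ^4, so 29·δ^4 ≥ 14 and δ^4 ≥ 14/29.
δ ≥ (14/29)^(1/4) ≈ 0.834.

0.834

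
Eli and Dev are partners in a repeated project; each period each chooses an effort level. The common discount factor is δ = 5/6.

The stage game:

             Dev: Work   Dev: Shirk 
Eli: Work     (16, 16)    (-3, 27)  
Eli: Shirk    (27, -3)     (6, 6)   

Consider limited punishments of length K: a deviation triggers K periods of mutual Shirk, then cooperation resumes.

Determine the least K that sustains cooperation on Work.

No profitable deviation requires (16−6)(δ+…+δ^K) ≥ 27−16, i.e. δ+…+δ^K ≥ 11/10 ≈ 1.1000.
With δ = 5/6, the partial sums are K=1: 0.8333, K=2: 1.5278.
K = 2 is the first length at which the sum reaches 1.1000.

2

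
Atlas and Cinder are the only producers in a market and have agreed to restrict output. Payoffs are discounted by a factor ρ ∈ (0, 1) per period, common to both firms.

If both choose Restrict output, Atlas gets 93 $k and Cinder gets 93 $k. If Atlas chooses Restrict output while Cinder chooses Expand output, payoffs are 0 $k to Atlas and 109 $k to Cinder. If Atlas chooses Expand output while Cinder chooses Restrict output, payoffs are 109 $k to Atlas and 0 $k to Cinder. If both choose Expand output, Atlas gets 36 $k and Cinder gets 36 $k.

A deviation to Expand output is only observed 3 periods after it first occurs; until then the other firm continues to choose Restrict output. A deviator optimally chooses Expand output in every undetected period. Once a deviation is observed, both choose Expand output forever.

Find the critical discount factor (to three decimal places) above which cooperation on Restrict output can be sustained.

Deviating for the 3 undetected periods gains 109−93 = 16 per period over cooperation, then loses 93−36 = 57 per period forever once punishment starts.
Gain: 16(1 + ρ + … + ρ^2); loss: 57·ρ^3/(1−ρ).
No profitable deviation ⇔ 16(1−ρ^3) ≤ 57·ρ^3, i.e. ρ^3 ≥ 16/(16+57) = 16/73.
Hence ρ ≥ (16/73)^(1/3) ≈ 0.603.

0.603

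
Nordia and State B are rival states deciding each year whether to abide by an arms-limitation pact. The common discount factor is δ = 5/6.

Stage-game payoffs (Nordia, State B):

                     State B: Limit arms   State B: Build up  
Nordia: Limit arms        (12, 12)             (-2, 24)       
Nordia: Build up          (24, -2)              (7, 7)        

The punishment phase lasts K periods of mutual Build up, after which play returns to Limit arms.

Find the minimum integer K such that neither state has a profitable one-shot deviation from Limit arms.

Need Σ_{k=1}^{K} δ^k ≥ (24−12)/(12−7) = 2.4000 at δ = 5/6.
At K = 3 the sum is 2.1065 < 2.4000; at K = 4 it is 2.5887 ≥ 2.4000.
So the minimum punishment length is K = 4.

4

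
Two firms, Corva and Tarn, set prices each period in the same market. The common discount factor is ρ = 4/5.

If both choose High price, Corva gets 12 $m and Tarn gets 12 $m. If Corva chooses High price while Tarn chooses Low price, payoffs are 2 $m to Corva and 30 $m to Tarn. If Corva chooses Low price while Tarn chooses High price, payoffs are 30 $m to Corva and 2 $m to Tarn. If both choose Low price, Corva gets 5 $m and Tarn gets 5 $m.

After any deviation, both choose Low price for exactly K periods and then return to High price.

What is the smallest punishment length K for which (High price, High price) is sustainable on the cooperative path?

No profitable deviation requires (12−5)(ρ+…+ρ^K) ≥ 30−12, i.e. ρ+…+ρ^K ≥ 18/7 ≈ 2.5714.
With ρ = 4/5, the partial sums are K=1: 0.8000, K=2: 1.4400, K=3: 1.9520, K=4: 2.3616, K=5: 2.6893.
K = 5 is the first length at which the sum reaches 2.5714.

5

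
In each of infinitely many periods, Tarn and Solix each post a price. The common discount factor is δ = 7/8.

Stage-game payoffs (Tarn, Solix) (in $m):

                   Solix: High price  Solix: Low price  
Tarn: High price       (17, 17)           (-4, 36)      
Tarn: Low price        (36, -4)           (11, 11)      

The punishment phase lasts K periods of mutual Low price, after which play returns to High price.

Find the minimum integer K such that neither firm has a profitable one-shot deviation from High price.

5

Need Σ_{k=1}^{K} δ^k ≥ (36−17)/(17−11) = 3.1667 at δ = 7/8.
At K = 4 the sum is 2.8967 < 3.1667; at K = 5 it is 3.4096 ≥ 3.1667.
So the minimum punishment length is K = 5.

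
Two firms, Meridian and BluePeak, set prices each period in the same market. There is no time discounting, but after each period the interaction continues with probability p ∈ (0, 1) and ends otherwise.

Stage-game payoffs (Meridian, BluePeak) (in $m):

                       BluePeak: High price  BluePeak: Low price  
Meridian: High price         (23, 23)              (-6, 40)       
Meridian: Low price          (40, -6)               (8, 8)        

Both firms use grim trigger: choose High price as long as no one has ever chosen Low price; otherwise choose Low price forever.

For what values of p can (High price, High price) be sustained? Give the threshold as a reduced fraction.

17/32

Expected cooperation value is 23 + p·23 + p²·23 + … = 23/(1−p); deviation gives 40 + p·8/(1−p).
23 ≥ 40(1−p) + 8p ⇒ 32p ≥ 17 ⇒ p ≥ 17/32.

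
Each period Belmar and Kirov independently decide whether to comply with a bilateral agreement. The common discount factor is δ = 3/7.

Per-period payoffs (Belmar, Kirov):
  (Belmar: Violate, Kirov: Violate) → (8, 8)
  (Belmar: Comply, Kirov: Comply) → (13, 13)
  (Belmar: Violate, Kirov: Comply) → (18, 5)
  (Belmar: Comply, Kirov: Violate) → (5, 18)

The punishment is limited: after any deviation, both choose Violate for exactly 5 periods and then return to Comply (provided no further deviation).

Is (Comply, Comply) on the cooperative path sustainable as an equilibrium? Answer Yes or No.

No

IC: δ+…+δ^5 ≥ (18−13)/(13−8) = 1.
At δ = 3/7: partial sum = 0.7392 < 1.0000. Cooperation not sustainable.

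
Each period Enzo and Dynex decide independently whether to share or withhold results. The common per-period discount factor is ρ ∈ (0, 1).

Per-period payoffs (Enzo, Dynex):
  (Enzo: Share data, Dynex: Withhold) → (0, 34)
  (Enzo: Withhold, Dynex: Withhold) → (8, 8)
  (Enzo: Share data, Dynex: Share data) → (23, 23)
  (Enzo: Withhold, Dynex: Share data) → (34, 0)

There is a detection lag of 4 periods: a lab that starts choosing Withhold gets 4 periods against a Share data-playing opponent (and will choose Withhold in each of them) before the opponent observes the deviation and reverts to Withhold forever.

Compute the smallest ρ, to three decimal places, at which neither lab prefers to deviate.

A deviator earns 34 for 4 periods, then 8 forever; cooperating earns 23 forever. Multiplying the IC by (1−ρ):
23 ≥ 34(1−ρ^4) + 8ρ^4, so 26·ρ^4 ≥ 11 and ρ^4 ≥ 11/26.
ρ ≥ (11/26)^(1/4) ≈ 0.807.

0.807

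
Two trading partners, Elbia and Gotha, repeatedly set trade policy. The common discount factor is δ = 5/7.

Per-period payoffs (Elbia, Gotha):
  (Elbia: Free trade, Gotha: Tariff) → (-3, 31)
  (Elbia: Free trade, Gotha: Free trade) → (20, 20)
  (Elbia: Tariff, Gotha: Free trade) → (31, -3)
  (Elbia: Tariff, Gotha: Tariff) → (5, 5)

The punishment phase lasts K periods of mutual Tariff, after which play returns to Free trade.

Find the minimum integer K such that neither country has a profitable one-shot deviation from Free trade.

No profitable deviation requires (20−5)(δ+…+δ^K) ≥ 31−20, i.e. δ+…+δ^K ≥ 11/15 ≈ 0.7333.
With δ = 5/7, the partial sums are K=1: 0.7143, K=2: 1.2245.
K = 2 is the first length at which the sum reaches 0.7333.

2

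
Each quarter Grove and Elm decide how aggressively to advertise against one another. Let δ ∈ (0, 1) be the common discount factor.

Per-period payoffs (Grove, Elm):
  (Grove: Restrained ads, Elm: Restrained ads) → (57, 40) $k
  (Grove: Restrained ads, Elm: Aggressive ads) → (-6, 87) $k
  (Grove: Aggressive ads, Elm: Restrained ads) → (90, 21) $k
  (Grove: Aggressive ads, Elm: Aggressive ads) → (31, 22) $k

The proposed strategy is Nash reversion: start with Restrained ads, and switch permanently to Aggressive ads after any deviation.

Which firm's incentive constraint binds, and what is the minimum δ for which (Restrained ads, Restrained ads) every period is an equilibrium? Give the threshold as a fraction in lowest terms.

Grove: cooperation gives 57 each period; deviation gives 90 once then 31 forever.
  57/(1−δ) ≥ 90 + 31δ/(1−δ) ⇒ δ ≥ 33/59.
Elm: cooperation gives 40 each period; deviation gives 87 once then 22 forever.
  δ ≥ 47/65.
Both must hold, so the binding constraint is Elm's: δ ≥ 47/65.

Elm; δ ≥ 47/65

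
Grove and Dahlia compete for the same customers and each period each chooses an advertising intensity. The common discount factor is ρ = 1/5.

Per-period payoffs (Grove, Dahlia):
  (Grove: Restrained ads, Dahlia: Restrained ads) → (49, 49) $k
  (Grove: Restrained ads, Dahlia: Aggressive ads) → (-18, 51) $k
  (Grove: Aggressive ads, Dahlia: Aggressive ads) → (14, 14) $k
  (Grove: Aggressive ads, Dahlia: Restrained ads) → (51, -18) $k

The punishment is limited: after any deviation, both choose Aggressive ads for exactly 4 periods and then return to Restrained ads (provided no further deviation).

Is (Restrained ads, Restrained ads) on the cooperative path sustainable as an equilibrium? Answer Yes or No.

Yes

A one-shot deviation gives 51 now, then 14 for 4 periods, then back to 49.
Gain from deviating: (51−49) today; loss: (49−14) in each of the next 4 periods.
No-deviation condition: (49−14)(ρ+…+ρ^4) ≥ 51−49, i.e. ρ+…+ρ^4 ≥ 2/35.
At ρ = 1/5: ρ+…+ρ^4 = 0.2496 ≥ 0.0571.
So cooperation is sustainable.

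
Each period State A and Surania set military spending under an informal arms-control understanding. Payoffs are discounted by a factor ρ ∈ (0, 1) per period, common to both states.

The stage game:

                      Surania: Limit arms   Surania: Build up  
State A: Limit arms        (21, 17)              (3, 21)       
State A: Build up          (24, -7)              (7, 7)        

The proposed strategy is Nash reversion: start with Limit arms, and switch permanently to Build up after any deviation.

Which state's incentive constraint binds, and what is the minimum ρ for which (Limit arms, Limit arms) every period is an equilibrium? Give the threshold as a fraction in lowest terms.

Surania; ρ ≥ 2/7

State A's threshold: (24−21)/(24−7) = 3/17.
Surania's threshold: (21−17)/(21−7) = 2/7.
3/17 < 2/7, so Surania binds and ρ* = 2/7.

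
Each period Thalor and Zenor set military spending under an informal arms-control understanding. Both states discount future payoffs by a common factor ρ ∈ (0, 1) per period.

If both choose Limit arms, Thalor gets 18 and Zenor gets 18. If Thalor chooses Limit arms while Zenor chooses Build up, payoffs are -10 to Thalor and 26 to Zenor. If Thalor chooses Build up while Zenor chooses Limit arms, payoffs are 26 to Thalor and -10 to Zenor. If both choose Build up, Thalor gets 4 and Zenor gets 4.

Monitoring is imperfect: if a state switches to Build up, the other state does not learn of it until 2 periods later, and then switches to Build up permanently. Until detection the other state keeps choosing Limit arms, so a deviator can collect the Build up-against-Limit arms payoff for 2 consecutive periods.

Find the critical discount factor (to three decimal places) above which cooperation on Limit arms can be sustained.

0.603

Deviating for the 2 undetected periods gains 26−18 = 8 per period over cooperation, then loses 18−4 = 14 per period forever once punishment starts.
Gain: 8(1 + ρ + … + ρ^1); loss: 14·ρ^2/(1−ρ).
No profitable deviation ⇔ 8(1−ρ^2) ≤ 14·ρ^2, i.e. ρ^2 ≥ 8/(8+14) = 4/11.
Hence ρ ≥ (4/11)^(1/2) ≈ 0.603.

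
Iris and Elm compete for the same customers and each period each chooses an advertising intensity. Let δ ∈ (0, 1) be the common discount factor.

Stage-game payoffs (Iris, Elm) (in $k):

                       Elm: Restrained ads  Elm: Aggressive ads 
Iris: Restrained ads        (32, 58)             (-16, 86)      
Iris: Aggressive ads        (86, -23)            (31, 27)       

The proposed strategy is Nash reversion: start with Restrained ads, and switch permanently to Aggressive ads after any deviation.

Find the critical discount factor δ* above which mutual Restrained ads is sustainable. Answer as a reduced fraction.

54/55

Iris's threshold: (86−32)/(86−31) = 54/55.
Elm's threshold: (86−58)/(86−27) = 28/59.
54/55 > 28/59, so Iris binds and δ* = 54/55.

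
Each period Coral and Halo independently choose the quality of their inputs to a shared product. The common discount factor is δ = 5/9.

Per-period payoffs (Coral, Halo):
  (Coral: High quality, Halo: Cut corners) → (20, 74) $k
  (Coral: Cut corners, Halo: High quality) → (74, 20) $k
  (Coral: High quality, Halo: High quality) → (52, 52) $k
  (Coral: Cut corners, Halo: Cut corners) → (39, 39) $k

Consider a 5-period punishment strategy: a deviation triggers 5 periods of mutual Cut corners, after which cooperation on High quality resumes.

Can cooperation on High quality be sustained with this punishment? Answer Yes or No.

No

Comparing payoff streams over the 6 periods until play realigns: cooperate → 52(1+δ+…+δ^5); deviate → 74 + 39(δ+…+δ^5).
Cooperation is sustained iff (52−39)(δ+…+δ^5) ≥ 74−52.
δ+…+δ^5 = 5/9·(1−(5/9)^5)/(1−5/9) = 1.1838, and (74−52)/(52−39) = 1.6923.
1.1838 < 1.6923, so cooperation is not sustainable.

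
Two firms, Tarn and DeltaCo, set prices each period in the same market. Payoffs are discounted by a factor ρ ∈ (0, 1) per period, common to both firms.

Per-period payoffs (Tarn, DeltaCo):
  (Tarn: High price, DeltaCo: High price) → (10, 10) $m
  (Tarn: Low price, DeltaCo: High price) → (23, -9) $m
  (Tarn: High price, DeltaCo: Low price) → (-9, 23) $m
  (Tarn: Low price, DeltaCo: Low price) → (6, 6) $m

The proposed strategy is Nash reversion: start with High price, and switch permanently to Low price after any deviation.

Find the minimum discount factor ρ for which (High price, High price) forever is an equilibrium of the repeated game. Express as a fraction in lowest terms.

Under grim trigger the critical discount factor is (T−C)/(T−P) with T = 23, C = 10, P = 6.
ρ* = (23−10)/(23−6) = 13/17.

13/17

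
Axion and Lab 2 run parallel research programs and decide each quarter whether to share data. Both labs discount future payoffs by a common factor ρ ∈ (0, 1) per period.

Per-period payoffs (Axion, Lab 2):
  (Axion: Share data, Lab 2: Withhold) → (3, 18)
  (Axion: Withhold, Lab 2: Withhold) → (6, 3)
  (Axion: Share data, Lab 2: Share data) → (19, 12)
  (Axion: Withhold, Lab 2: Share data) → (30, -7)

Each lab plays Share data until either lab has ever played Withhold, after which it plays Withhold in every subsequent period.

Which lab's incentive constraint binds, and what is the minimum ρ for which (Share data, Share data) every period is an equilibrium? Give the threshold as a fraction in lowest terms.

Axion; ρ ≥ 11/24

Axion's threshold: (30−19)/(30−6) = 11/24.
Lab 2's threshold: (18−12)/(18−3) = 2/5.
11/24 > 2/5, so Axion binds and ρ* = 11/24.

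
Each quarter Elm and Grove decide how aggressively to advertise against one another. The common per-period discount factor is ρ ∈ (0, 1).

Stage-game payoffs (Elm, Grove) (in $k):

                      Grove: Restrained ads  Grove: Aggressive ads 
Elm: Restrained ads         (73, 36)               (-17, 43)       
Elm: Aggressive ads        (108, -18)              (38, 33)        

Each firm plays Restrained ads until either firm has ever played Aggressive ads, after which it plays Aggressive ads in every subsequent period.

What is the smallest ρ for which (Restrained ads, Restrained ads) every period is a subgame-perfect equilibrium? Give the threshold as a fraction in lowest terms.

For Elm: deviation gain 108−73 = 35, per-period punishment loss 73−38 = 35. IC gives ρ ≥ 35/70 = 1/2.
For Grove: gain 7, loss 3 per period, so ρ ≥ 7/10.
The tighter constraint is Grove's, so cooperation needs ρ ≥ 7/10.

7/10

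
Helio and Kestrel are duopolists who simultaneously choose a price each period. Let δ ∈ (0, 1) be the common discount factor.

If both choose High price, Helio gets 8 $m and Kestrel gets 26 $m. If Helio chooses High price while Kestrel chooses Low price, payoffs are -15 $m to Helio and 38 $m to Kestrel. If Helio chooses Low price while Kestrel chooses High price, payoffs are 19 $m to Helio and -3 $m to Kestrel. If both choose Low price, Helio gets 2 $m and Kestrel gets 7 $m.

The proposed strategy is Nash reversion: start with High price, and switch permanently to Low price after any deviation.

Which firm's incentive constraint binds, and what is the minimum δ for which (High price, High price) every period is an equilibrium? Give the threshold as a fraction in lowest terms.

Helio's threshold: (19−8)/(19−2) = 11/17.
Kestrel's threshold: (38−26)/(38−7) = 12/31.
11/17 > 12/31, so Helio binds and δ* = 11/17.

Helio; δ ≥ 11/17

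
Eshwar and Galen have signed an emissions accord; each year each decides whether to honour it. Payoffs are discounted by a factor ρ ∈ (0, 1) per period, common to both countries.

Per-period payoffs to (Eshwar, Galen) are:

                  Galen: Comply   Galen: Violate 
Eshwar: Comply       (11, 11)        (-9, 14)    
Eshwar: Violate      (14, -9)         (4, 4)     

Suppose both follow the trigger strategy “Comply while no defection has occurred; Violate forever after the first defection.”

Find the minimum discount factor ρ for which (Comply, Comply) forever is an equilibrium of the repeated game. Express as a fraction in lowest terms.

3/10

Under grim trigger the critical discount factor is (T−C)/(T−P) with T = 14, C = 11, P = 4.
ρ* = (14−11)/(14−4) = 3/10.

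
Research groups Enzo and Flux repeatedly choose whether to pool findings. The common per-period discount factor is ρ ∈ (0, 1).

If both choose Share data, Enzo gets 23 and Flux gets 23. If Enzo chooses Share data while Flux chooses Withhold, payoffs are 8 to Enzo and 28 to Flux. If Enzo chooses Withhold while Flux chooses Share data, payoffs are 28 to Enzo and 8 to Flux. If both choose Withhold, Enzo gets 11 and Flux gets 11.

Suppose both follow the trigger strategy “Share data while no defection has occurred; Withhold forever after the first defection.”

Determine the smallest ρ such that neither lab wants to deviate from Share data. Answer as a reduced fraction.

5/17

Under grim trigger the critical discount factor is (T−C)/(T−P) with T = 28, C = 23, P = 11.
ρ* = (28−23)/(28−11) = 5/17.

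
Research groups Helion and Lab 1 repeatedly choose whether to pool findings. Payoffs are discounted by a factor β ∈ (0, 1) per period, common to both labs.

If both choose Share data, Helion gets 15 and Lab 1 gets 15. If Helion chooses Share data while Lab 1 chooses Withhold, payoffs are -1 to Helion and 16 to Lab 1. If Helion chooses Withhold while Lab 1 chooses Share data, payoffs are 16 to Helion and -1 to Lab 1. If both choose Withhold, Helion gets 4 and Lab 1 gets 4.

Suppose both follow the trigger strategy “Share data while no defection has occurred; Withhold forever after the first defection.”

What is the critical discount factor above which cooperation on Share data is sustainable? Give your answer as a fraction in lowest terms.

One-period gain from deviating is 16 − 15 = 1. The loss is 15 − 4 = 11 in every subsequent period, with present value 11·β/(1−β).
Deviation is unprofitable when 11·β/(1−β) ≥ 1, i.e. β/(1−β) ≥ 1/11.
Equivalently β ≥ 1/(1+11) = 1/12.

1/12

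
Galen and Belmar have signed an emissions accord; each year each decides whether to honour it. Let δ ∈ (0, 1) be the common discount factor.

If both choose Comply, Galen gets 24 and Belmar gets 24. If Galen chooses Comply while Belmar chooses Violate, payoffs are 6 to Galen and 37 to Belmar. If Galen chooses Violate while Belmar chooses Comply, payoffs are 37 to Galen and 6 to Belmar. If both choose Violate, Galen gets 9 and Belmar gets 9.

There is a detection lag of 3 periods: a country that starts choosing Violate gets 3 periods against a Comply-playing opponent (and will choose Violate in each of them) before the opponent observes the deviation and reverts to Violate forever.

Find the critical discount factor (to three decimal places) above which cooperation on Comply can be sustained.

0.774

Deviating for the 3 undetected periods gains 37−24 = 13 per period over cooperation, then loses 24−9 = 15 per period forever once punishment starts.
Gain: 13(1 + δ + … + δ^2); loss: 15·δ^3/(1−δ).
No profitable deviation ⇔ 13(1−δ^3) ≤ 15·δ^3, i.e. δ^3 ≥ 13/(13+15) = 13/28.
Hence δ ≥ (13/28)^(1/3) ≈ 0.774.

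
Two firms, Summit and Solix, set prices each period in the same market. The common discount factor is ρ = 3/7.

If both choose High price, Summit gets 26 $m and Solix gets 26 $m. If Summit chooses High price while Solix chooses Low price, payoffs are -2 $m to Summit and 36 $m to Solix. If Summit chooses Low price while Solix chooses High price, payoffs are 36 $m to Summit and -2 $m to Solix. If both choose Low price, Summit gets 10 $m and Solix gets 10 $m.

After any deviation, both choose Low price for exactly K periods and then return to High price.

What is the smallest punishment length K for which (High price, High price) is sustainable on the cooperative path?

3

IC: ρ(1−ρ^K)/(1−ρ) ≥ (36−26)/(26−10) = 5/8.
With ρ = 3/7: need 1 − ρ^K ≥ 5/8·(1−3/7)/(3/7), i.e. ρ^K ≤ 0.1667.
Since (3/7)^2 = 0.1837 and (3/7)^3 = 0.0787, the smallest such K is 3.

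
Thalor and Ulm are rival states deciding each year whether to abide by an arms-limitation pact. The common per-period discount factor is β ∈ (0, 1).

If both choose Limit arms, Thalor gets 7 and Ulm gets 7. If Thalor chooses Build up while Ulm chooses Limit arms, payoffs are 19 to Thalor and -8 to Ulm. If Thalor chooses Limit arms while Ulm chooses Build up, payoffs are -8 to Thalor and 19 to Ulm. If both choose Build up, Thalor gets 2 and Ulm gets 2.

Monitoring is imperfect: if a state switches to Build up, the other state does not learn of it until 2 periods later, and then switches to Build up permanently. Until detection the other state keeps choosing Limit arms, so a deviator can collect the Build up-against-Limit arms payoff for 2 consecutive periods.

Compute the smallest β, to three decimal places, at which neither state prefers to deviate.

0.840

A deviator earns 19 for 2 periods, then 2 forever; cooperating earns 7 forever. Multiplying the IC by (1−β):
7 ≥ 19(1−β^2) + 2β^2, so 17·β^2 ≥ 12 and β^2 ≥ 12/17.
β ≥ (12/17)^(1/2) ≈ 0.840.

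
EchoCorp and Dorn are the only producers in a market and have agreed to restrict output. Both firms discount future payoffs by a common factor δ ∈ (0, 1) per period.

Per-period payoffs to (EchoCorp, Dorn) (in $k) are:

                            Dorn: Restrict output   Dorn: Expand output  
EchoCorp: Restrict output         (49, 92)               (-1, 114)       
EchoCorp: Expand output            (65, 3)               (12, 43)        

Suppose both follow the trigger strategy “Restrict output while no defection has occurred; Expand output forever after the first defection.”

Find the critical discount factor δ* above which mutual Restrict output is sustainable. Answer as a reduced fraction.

EchoCorp: cooperation gives 49 each period; deviation gives 65 once then 12 forever.
  49/(1−δ) ≥ 65 + 12δ/(1−δ) ⇒ δ ≥ 16/53.
Dorn: cooperation gives 92 each period; deviation gives 114 once then 43 forever.
  δ ≥ 22/71.
Both must hold, so the binding constraint is Dorn's: δ ≥ 22/71.

22/71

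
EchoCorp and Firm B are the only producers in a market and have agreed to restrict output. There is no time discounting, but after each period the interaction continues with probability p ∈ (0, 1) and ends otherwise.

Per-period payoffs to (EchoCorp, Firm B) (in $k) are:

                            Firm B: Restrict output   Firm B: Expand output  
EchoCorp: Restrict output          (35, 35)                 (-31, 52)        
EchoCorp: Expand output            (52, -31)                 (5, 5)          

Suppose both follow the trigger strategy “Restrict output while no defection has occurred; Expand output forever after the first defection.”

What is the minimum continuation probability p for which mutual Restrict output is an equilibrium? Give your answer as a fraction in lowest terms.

Expected cooperation value is 35 + p·35 + p²·35 + … = 35/(1−p); deviation gives 52 + p·5/(1−p).
35 ≥ 52(1−p) + 5p ⇒ 47p ≥ 17 ⇒ p ≥ 17/47.

17/47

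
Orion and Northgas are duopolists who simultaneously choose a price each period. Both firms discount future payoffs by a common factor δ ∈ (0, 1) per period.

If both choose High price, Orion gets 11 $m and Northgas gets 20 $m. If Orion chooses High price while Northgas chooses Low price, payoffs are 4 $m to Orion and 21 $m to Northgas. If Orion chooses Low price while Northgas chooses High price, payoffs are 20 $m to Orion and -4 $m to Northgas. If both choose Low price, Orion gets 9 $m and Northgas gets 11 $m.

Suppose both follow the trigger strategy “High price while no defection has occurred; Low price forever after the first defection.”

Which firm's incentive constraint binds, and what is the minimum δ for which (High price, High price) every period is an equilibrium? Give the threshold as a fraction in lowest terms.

Orion's threshold: (20−11)/(20−9) = 9/11.
Northgas's threshold: (21−20)/(21−11) = 1/10.
9/11 > 1/10, so Orion binds and δ* = 9/11.

Orion; δ ≥ 9/11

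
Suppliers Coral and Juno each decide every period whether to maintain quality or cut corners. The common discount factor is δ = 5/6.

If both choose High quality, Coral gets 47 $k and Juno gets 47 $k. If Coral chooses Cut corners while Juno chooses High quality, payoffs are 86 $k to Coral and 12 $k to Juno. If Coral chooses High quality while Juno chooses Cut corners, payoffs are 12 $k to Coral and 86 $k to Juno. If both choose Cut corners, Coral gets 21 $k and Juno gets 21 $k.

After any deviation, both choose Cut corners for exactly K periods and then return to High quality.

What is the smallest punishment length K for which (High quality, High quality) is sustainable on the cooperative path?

2

IC: δ(1−δ^K)/(1−δ) ≥ (86−47)/(47−21) = 3/2.
With δ = 5/6: need 1 − δ^K ≥ 3/2·(1−5/6)/(5/6), i.e. δ^K ≤ 0.7000.
Since (5/6)^1 = 0.8333 and (5/6)^2 = 0.6944, the smallest such K is 2.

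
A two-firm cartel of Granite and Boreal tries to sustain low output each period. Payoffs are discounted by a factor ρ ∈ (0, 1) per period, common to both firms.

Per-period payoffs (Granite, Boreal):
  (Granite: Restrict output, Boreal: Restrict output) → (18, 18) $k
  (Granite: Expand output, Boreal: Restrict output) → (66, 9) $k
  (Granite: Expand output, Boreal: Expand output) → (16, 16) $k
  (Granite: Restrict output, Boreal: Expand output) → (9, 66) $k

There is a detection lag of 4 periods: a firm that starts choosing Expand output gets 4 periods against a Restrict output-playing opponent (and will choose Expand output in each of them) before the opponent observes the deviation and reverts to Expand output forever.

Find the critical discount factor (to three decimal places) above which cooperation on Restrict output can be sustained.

The best deviation is to choose Expand output for all 4 undetected periods, earning 66 each, then 16 forever once detected.
Deviation value: 66(1−ρ^4)/(1−ρ) + 16ρ^4/(1−ρ); cooperation value: 18/(1−ρ).
IC: 18 ≥ 66(1−ρ^4) + 16ρ^4 = 66 − 50ρ^4.
So ρ^4 ≥ 48/50 = 24/25, giving ρ ≥ (24/25)^(1/4) ≈ 0.990.

0.990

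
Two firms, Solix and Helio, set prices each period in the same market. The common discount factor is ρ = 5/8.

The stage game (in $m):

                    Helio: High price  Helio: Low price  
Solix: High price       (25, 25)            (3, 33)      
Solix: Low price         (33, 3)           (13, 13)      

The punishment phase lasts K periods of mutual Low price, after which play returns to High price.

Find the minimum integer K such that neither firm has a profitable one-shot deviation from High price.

2

Need Σ_{k=1}^{K} ρ^k ≥ (33−25)/(25−13) = 0.6667 at ρ = 5/8.
At K = 1 the sum is 0.6250 < 0.6667; at K = 2 it is 1.0156 ≥ 0.6667.
So the minimum punishment length is K = 2.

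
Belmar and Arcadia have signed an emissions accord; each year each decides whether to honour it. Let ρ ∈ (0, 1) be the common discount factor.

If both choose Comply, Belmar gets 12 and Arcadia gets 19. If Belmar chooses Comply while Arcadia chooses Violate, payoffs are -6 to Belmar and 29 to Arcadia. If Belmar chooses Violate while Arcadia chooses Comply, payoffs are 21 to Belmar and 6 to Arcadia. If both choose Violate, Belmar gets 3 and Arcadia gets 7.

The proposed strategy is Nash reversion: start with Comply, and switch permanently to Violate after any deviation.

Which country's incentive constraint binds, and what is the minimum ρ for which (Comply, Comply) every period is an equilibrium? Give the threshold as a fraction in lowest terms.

Belmar; ρ ≥ 1/2

Belmar: cooperation gives 12 each period; deviation gives 21 once then 3 forever.
  12/(1−ρ) ≥ 21 + 3ρ/(1−ρ) ⇒ ρ ≥ 9/18 = 1/2.
Arcadia: cooperation gives 19 each period; deviation gives 29 once then 7 forever.
  ρ ≥ 10/22 = 5/11.
Both must hold, so the binding constraint is Belmar's: ρ ≥ 1/2.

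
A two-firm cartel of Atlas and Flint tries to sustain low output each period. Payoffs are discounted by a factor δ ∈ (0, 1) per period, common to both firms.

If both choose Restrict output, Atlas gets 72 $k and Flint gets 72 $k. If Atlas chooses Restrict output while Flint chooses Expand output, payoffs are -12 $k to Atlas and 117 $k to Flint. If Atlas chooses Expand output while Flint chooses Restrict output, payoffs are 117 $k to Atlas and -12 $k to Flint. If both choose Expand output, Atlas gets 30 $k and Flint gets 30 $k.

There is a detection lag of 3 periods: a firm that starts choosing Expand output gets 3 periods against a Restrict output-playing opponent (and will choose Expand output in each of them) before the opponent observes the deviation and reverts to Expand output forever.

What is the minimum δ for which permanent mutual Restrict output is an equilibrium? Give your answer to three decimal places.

0.803

A deviator earns 117 for 3 periods, then 30 forever; cooperating earns 72 forever. Multiplying the IC by (1−δ):
72 ≥ 117(1−δ^3) + 30δ^3, so 87·δ^3 ≥ 45 and δ^3 ≥ 15/29.
δ ≥ (15/29)^(1/3) ≈ 0.803.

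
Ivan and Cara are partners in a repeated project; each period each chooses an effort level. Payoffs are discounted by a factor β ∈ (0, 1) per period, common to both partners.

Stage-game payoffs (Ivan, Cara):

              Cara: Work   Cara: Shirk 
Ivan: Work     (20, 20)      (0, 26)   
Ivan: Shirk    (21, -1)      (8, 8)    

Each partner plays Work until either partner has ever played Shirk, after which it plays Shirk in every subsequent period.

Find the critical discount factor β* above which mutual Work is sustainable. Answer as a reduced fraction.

1/3

For Ivan: deviation gain 21−20 = 1, per-period punishment loss 20−8 = 12. IC gives β ≥ 1/13.
For Cara: gain 6, loss 12 per period, so β ≥ 6/18 = 1/3.
The tighter constraint is Cara's, so cooperation needs β ≥ 1/3.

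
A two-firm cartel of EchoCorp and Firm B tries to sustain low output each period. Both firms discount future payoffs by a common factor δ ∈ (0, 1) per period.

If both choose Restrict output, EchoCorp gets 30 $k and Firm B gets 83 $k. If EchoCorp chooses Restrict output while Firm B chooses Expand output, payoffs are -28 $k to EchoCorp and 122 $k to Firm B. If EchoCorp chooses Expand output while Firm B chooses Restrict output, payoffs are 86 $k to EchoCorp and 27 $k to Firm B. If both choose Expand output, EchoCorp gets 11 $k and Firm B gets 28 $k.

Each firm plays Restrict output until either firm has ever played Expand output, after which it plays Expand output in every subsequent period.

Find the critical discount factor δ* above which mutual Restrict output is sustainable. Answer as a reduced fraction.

For EchoCorp: deviation gain 86−30 = 56, per-period punishment loss 30−11 = 19. IC gives δ ≥ 56/75.
For Firm B: gain 39, loss 55 per period, so δ ≥ 39/94.
The tighter constraint is EchoCorp's, so cooperation needs δ ≥ 56/75.

56/75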